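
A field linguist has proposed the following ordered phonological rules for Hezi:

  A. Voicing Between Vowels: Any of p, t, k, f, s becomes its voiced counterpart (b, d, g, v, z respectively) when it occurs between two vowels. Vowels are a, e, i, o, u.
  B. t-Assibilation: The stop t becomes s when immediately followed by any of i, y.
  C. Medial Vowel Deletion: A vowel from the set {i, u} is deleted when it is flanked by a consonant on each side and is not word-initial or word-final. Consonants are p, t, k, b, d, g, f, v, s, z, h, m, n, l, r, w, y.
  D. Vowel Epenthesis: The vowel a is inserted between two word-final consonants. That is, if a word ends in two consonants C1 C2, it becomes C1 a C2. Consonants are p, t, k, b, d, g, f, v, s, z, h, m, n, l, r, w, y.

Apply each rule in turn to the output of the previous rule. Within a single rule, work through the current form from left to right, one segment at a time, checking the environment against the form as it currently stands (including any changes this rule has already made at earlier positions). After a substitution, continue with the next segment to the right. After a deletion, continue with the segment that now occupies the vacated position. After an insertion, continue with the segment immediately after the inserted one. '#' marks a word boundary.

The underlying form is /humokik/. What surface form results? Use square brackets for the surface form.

A Voicing Between Vowels: [humokik] → [humogik]
B t-Assibilation: no change — [humogik]
C Medial Vowel Deletion: [humogik] → [hmogk]
D Vowel Epenthesis: [hmogk] → [hmogak]

[hmogak]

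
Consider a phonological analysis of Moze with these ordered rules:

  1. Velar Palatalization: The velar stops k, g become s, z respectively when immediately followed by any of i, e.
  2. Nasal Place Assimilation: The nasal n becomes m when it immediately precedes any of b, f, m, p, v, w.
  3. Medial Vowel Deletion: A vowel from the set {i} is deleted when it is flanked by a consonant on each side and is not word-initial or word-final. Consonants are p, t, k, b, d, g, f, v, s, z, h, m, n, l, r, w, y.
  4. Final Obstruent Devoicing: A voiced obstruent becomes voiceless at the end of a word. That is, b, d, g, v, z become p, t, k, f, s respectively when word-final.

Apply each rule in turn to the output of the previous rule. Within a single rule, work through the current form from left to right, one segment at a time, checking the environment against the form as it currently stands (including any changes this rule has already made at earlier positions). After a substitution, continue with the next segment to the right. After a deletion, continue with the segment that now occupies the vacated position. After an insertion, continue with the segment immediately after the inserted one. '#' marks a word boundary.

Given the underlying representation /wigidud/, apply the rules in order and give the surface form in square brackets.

[wzdut]

1 Velar Palatalization: [wigidud] → [wizidud]
2 Nasal Place Assimilation: no change — [wizidud]
3 Medial Vowel Deletion: [wizidud] → [wzdud]
4 Final Obstruent Devoicing: [wzdud] → [wzdut]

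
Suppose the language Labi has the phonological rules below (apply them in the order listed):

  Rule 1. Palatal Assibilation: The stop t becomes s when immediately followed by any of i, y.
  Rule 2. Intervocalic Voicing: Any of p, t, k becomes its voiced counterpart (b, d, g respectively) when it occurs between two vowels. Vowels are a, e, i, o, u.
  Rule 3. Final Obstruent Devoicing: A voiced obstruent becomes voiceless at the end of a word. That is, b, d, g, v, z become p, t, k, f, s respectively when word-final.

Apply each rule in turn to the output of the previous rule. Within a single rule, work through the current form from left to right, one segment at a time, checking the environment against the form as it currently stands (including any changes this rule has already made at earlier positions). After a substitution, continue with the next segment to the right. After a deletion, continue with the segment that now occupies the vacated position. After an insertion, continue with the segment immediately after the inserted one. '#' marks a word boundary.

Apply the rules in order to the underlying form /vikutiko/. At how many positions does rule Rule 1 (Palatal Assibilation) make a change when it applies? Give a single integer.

1

Rule 1 Palatal Assibilation: [vikutiko] → [vikusiko]
Rule 2 Intervocalic Voicing: [vikusiko] → [vigusigo]
Rule 3 Final Obstruent Devoicing: no change — [vigusigo]
Rule Rule 1 changed 1 position(s).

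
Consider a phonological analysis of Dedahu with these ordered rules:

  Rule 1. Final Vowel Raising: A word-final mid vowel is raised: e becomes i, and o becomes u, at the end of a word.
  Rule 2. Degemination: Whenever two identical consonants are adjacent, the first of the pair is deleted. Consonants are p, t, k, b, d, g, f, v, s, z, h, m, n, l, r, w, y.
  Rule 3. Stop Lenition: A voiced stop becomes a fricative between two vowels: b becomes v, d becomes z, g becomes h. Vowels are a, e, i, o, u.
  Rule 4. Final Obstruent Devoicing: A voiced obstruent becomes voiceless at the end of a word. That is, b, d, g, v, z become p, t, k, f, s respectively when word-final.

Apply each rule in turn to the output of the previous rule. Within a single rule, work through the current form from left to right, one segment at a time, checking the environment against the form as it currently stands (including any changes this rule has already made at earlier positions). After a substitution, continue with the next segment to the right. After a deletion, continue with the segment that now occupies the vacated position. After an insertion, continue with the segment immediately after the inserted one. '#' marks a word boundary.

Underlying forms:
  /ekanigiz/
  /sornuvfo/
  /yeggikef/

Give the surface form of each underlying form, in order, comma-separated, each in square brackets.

[ekanihis], [sornuvfu], [yehikef]

/ekanigiz/:
  Rule 1 Final Vowel Raising: no change — [ekanigiz]
  Rule 2 Degemination: no change — [ekanigiz]
  Rule 3 Stop Lenition: [ekanigiz] → [ekanihiz]
  Rule 4 Final Obstruent Devoicing: [ekanihiz] → [ekanihis]
/sornuvfo/:
  Rule 1 Final Vowel Raising: [sornuvfo] → [sornuvfu]
  Rule 2 Degemination: no change — [sornuvfu]
  Rule 3 Stop Lenition: no change — [sornuvfu]
  Rule 4 Final Obstruent Devoicing: no change — [sornuvfu]
/yeggikef/:
  Rule 1 Final Vowel Raising: no change — [yeggikef]
  Rule 2 Degemination: [yeggikef] → [yegikef]
  Rule 3 Stop Lenition: [yegikef] → [yehikef]
  Rule 4 Final Obstruent Devoicing: no change — [yehikef]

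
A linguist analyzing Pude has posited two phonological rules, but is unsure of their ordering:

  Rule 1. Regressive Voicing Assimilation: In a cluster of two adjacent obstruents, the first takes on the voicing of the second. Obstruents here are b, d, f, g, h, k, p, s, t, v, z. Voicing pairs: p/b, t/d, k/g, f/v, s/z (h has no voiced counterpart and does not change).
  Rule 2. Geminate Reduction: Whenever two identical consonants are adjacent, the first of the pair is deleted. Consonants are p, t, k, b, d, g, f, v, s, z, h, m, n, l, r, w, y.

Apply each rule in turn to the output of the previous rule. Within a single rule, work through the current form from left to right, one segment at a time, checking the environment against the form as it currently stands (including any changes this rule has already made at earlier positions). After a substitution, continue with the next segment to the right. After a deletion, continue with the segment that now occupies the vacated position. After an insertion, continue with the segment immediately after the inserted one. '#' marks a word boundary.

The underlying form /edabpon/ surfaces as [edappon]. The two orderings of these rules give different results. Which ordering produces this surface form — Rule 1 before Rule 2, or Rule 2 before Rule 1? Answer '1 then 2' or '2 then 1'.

Order 1 then 2:
  1 Regressive Voicing Assimilation: [edabpon] → [edappon]
  2 Geminate Reduction: [edappon] → [edapon]
  result: [edapon]
Order 2 then 1:
  2 Geminate Reduction: no change — [edabpon]
  1 Regressive Voicing Assimilation: [edabpon] → [edappon]
  result: [edappon]

2 then 1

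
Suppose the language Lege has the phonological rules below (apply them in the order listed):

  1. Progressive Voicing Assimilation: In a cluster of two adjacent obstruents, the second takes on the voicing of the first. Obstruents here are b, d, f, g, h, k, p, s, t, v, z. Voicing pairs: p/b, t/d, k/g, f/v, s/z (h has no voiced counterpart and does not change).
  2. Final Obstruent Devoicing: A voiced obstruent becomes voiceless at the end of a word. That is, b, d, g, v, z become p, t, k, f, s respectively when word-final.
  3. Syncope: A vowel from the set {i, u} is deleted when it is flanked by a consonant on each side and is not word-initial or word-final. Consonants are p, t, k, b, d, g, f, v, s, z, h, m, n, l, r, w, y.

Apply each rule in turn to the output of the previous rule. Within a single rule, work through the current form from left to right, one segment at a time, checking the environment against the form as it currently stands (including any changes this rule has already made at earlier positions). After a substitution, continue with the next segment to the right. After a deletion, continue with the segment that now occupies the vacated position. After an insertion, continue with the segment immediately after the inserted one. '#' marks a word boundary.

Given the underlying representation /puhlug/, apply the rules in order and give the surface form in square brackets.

[phlk]

1 Progressive Voicing Assimilation: no change — [puhlug]
2 Final Obstruent Devoicing: [puhlug] → [puhluk]
3 Syncope: [puhluk] → [phlk]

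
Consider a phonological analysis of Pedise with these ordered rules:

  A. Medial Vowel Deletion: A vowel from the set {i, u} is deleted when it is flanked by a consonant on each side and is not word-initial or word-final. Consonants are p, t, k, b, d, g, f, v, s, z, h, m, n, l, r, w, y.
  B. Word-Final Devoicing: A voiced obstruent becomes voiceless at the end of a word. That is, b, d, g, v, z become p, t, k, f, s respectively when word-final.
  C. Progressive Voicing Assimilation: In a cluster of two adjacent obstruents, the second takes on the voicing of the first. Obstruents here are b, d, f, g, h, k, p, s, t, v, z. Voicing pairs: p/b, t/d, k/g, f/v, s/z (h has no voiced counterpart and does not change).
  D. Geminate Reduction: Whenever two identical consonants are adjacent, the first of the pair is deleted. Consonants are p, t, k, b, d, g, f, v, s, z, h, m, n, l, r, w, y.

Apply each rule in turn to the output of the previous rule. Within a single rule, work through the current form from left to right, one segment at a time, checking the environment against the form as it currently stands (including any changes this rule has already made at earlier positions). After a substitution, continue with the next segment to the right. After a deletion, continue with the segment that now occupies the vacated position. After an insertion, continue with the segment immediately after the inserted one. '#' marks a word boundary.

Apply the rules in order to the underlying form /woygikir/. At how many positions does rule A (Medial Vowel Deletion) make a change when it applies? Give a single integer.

2

A Medial Vowel Deletion: [woygikir] → [woygkr]
B Word-Final Devoicing: no change — [woygkr]
C Progressive Voicing Assimilation: [woygkr] → [woyggr]
D Geminate Reduction: [woyggr] → [woygr]
Rule A changed 2 position(s).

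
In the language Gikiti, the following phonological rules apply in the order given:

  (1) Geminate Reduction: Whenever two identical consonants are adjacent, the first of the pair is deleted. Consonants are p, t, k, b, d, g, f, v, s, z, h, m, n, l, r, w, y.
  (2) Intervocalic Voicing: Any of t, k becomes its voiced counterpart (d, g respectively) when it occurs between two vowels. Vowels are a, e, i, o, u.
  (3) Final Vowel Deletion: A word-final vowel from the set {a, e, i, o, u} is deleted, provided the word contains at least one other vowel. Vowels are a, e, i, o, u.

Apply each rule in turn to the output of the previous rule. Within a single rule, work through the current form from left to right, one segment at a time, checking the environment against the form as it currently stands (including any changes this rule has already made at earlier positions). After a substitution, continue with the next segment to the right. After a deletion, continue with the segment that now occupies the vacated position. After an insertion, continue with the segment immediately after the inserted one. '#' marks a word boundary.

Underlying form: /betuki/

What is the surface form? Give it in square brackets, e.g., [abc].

[bedug]

(1) Geminate Reduction: no change — [betuki]
(2) Intervocalic Voicing: [betuki] → [bedugi]
(3) Final Vowel Deletion: [bedugi] → [bedug]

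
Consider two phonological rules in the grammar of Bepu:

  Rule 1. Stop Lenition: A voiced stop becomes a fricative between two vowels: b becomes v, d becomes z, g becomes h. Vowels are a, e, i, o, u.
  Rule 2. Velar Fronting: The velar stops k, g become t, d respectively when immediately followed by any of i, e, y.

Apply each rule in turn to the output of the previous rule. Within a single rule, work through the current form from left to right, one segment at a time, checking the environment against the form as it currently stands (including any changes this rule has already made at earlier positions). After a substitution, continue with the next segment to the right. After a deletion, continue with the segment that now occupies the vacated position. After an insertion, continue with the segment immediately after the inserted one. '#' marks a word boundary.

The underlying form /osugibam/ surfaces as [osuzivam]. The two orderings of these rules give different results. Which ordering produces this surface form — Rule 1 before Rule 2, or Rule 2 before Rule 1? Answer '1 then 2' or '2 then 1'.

Order 1 then 2:
  1 Stop Lenition: [osugibam] → [osuhivam]
  2 Velar Fronting: no change — [osuhivam]
  result: [osuhivam]
Order 2 then 1:
  2 Velar Fronting: [osugibam] → [osudibam]
  1 Stop Lenition: [osudibam] → [osuzivam]
  result: [osuzivam]

2 then 1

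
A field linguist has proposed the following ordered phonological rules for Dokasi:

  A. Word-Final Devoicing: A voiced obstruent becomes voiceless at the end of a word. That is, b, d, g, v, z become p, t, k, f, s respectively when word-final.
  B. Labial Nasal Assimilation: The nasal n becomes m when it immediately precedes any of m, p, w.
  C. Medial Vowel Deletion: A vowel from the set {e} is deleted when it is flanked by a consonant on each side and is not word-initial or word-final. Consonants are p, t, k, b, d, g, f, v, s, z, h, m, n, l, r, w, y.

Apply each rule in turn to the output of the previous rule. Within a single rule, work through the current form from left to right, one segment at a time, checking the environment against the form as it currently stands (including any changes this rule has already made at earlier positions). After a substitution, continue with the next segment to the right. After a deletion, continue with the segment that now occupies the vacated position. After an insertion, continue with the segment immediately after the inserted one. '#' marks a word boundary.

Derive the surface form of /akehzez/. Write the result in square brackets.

[akhzs]

A Word-Final Devoicing: [akehzez] → [akehzes]
B Labial Nasal Assimilation: no change — [akehzes]
C Medial Vowel Deletion: [akehzes] → [akhzs]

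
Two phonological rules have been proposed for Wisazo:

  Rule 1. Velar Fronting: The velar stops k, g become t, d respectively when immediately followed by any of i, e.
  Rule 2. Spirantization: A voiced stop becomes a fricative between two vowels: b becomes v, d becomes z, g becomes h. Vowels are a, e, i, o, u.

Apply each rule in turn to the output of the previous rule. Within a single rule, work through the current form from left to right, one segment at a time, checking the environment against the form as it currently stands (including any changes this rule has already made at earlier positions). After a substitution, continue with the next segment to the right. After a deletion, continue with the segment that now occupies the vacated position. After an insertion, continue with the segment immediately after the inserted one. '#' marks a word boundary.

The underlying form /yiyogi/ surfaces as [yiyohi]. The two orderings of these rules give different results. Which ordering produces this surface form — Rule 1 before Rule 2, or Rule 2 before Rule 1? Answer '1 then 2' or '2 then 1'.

Order 1 then 2:
  1 Velar Fronting: [yiyogi] → [yiyodi]
  2 Spirantization: [yiyodi] → [yiyozi]
  result: [yiyozi]
Order 2 then 1:
  2 Spirantization: [yiyogi] → [yiyohi]
  1 Velar Fronting: no change — [yiyohi]
  result: [yiyohi]

2 then 1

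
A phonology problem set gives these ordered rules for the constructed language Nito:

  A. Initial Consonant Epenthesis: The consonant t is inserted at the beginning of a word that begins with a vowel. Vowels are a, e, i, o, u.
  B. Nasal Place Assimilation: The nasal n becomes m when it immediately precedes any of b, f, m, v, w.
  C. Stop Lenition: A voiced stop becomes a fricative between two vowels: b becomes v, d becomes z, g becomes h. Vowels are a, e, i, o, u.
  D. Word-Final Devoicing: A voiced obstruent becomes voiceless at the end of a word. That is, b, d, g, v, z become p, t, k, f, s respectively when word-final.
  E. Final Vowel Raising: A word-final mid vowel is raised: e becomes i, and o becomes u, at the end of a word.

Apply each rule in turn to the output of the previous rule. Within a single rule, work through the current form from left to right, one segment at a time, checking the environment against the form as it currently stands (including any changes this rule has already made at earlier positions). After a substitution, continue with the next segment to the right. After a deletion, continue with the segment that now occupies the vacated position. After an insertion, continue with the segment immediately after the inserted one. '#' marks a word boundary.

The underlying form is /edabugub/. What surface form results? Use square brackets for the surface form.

[tezavuhup]

A Initial Consonant Epenthesis: [edabugub] → [tedabugub]
B Nasal Place Assimilation: no change — [tedabugub]
C Stop Lenition: [tedabugub] → [tezavuhub]
D Word-Final Devoicing: [tezavuhub] → [tezavuhup]
E Final Vowel Raising: no change — [tezavuhup]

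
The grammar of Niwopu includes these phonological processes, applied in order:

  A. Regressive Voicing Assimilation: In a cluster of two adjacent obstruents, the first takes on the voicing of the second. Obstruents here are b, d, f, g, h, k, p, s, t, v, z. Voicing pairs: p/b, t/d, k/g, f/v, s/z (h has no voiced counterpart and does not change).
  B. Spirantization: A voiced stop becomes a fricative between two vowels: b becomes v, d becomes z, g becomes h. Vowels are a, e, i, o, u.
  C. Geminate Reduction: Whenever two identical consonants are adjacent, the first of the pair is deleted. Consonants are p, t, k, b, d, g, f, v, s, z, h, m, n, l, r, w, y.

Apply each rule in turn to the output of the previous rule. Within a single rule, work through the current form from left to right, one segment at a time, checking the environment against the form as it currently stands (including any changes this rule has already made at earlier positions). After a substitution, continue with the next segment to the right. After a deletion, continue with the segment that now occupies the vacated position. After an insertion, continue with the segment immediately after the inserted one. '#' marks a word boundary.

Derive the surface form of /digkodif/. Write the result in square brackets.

A Regressive Voicing Assimilation: [digkodif] → [dikkodif]
B Spirantization: [dikkodif] → [dikkozif]
C Geminate Reduction: [dikkozif] → [dikozif]

[dikozif]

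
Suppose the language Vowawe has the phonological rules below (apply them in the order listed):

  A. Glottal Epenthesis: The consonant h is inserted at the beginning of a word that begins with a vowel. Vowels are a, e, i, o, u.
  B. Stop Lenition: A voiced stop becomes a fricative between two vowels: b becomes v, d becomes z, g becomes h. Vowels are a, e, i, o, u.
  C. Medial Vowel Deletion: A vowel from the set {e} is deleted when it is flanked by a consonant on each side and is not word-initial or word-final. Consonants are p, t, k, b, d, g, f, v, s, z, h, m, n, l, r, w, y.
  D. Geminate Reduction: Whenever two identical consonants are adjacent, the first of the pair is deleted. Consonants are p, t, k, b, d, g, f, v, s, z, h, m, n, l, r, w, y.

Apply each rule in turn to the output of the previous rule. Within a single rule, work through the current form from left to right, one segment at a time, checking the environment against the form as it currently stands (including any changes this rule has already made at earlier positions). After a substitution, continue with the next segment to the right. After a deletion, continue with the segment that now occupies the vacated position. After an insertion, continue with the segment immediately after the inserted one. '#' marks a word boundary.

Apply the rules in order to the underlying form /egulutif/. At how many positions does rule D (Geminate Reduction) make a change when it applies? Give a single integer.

A Glottal Epenthesis: [egulutif] → [hegulutif]
B Stop Lenition: [hegulutif] → [hehulutif]
C Medial Vowel Deletion: [hehulutif] → [hhulutif]
D Geminate Reduction: [hhulutif] → [hulutif]
Rule D changed 1 position(s).

1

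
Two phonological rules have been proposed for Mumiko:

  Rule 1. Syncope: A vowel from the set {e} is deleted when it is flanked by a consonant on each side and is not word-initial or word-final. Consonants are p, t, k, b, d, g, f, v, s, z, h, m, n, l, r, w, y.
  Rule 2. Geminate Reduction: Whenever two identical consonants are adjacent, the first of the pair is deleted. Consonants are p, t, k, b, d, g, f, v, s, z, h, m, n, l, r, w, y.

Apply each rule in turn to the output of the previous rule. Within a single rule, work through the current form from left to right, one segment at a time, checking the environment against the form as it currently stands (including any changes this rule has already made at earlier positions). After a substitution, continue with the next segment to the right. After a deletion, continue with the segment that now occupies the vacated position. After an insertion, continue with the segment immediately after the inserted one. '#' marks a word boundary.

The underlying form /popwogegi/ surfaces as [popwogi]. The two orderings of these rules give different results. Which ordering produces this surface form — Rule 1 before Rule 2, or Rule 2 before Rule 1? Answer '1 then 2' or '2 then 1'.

Order 1 then 2:
  1 Syncope: [popwogegi] → [popwoggi]
  2 Geminate Reduction: [popwoggi] → [popwogi]
  result: [popwogi]
Order 2 then 1:
  2 Geminate Reduction: no change — [popwogegi]
  1 Syncope: [popwogegi] → [popwoggi]
  result: [popwoggi]

1 then 2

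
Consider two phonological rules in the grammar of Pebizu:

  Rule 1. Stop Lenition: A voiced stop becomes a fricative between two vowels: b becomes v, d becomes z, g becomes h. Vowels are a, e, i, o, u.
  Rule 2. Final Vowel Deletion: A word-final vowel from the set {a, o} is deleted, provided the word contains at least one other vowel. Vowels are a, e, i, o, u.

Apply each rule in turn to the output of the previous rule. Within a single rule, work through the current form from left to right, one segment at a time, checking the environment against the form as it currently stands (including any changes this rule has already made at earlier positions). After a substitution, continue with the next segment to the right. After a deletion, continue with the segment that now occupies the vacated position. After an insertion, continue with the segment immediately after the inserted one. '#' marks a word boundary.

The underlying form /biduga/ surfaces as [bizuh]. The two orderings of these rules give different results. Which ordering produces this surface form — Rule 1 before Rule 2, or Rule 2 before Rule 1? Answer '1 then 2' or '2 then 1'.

1 then 2

Order 1 then 2:
  1 Stop Lenition: [biduga] → [bizuha]
  2 Final Vowel Deletion: [bizuha] → [bizuh]
  result: [bizuh]
Order 2 then 1:
  2 Final Vowel Deletion: [biduga] → [bidug]
  1 Stop Lenition: [bidug] → [bizug]
  result: [bizug]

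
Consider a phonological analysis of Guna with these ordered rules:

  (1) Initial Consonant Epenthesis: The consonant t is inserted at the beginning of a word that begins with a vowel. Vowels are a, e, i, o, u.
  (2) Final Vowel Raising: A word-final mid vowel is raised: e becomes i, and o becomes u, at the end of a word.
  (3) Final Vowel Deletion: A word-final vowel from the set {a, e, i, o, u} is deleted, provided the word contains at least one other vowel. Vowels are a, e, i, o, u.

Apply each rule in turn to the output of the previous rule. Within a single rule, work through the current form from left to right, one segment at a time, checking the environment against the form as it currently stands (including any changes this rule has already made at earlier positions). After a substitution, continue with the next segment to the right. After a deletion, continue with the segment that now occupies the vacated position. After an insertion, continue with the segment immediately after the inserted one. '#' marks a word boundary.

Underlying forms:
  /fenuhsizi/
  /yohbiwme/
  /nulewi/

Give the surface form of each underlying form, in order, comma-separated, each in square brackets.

/fenuhsizi/:
  (1) Initial Consonant Epenthesis: no change — [fenuhsizi]
  (2) Final Vowel Raising: no change — [fenuhsizi]
  (3) Final Vowel Deletion: [fenuhsizi] → [fenuhsiz]
/yohbiwme/:
  (1) Initial Consonant Epenthesis: no change — [yohbiwme]
  (2) Final Vowel Raising: [yohbiwme] → [yohbiwmi]
  (3) Final Vowel Deletion: [yohbiwmi] → [yohbiwm]
/nulewi/:
  (1) Initial Consonant Epenthesis: no change — [nulewi]
  (2) Final Vowel Raising: no change — [nulewi]
  (3) Final Vowel Deletion: [nulewi] → [nulew]

[fenuhsiz], [yohbiwm], [nulew]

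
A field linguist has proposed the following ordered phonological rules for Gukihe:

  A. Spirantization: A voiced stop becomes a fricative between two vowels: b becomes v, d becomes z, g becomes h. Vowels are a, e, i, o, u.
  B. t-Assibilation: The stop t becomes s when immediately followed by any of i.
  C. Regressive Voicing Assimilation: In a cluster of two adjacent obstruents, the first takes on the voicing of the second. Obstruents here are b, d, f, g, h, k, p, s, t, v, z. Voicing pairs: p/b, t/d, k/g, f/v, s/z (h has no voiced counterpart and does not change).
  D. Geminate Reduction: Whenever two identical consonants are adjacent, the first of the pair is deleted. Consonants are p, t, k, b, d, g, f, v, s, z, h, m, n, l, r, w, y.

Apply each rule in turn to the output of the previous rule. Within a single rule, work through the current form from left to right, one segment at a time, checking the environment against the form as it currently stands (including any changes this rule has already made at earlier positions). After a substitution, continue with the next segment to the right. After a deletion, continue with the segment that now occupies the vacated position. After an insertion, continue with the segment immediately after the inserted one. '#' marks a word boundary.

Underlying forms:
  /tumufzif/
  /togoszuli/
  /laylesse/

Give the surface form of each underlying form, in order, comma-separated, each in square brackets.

[tumuvzif], [tohozuli], [laylese]

/tumufzif/:
  A Spirantization: no change — [tumufzif]
  B t-Assibilation: no change — [tumufzif]
  C Regressive Voicing Assimilation: [tumufzif] → [tumuvzif]
  D Geminate Reduction: no change — [tumuvzif]
/togoszuli/:
  A Spirantization: [togoszuli] → [tohoszuli]
  B t-Assibilation: no change — [tohoszuli]
  C Regressive Voicing Assimilation: [tohoszuli] → [tohozzuli]
  D Geminate Reduction: [tohozzuli] → [tohozuli]
/laylesse/:
  A Spirantization: no change — [laylesse]
  B t-Assibilation: no change — [laylesse]
  C Regressive Voicing Assimilation: no change — [laylesse]
  D Geminate Reduction: [laylesse] → [laylese]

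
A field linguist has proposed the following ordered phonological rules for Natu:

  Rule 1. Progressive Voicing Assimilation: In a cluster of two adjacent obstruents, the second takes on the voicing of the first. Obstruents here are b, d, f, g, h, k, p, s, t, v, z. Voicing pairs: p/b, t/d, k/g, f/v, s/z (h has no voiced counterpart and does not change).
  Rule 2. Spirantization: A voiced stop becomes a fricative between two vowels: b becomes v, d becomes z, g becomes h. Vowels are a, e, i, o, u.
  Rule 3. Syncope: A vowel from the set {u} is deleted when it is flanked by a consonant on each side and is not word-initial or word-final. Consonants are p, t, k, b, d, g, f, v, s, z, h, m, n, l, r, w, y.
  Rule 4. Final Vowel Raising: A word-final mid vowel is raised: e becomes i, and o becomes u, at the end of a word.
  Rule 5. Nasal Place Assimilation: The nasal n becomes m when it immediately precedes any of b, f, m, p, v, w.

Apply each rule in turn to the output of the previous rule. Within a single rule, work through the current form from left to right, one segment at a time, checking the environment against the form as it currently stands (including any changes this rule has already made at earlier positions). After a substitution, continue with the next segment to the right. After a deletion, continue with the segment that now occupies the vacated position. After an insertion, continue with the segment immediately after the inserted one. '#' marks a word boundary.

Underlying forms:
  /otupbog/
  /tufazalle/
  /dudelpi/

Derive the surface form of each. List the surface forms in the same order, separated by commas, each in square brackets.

[otppog], [tfazalli], [dzelpi]

/otupbog/:
  Rule 1 Progressive Voicing Assimilation: [otupbog] → [otuppog]
  Rule 2 Spirantization: no change — [otuppog]
  Rule 3 Syncope: [otuppog] → [otppog]
  Rule 4 Final Vowel Raising: no change — [otppog]
  Rule 5 Nasal Place Assimilation: no change — [otppog]
/tufazalle/:
  Rule 1 Progressive Voicing Assimilation: no change — [tufazalle]
  Rule 2 Spirantization: no change — [tufazalle]
  Rule 3 Syncope: [tufazalle] → [tfazalle]
  Rule 4 Final Vowel Raising: [tfazalle] → [tfazalli]
  Rule 5 Nasal Place Assimilation: no change — [tfazalli]
/dudelpi/:
  Rule 1 Progressive Voicing Assimilation: no change — [dudelpi]
  Rule 2 Spirantization: [dudelpi] → [duzelpi]
  Rule 3 Syncope: [duzelpi] → [dzelpi]
  Rule 4 Final Vowel Raising: no change — [dzelpi]
  Rule 5 Nasal Place Assimilation: no change — [dzelpi]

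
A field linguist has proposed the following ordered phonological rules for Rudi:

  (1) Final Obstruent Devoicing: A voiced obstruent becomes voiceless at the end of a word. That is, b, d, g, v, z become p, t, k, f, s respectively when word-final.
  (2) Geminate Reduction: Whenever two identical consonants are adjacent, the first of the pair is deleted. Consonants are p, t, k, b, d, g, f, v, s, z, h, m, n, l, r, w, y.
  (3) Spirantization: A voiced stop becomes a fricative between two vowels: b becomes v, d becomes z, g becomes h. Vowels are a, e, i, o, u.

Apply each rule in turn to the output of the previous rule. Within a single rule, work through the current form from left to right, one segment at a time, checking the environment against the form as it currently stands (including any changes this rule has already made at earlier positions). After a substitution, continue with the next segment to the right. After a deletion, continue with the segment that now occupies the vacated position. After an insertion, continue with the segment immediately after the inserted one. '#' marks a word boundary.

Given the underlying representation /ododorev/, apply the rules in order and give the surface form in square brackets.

(1) Final Obstruent Devoicing: [ododorev] → [ododoref]
(2) Geminate Reduction: no change — [ododoref]
(3) Spirantization: [ododoref] → [ozozoref]

[ozozoref]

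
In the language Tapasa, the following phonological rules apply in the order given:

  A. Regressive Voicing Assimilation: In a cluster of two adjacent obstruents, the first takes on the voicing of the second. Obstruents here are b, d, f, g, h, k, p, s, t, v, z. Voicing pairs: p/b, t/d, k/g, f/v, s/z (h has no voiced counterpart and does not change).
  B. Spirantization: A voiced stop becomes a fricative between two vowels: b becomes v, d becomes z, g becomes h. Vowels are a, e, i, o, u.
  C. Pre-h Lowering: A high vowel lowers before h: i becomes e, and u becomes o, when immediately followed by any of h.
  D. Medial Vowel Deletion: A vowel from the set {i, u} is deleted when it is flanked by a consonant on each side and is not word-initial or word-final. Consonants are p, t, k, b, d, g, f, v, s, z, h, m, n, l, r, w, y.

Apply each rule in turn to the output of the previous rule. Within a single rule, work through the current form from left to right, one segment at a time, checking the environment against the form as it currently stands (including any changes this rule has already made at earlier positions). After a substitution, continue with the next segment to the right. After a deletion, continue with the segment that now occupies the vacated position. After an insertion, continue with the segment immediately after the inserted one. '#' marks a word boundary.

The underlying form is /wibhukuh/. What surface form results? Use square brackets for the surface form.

A Regressive Voicing Assimilation: [wibhukuh] → [wiphukuh]
B Spirantization: no change — [wiphukuh]
C Pre-h Lowering: [wiphukuh] → [wiphukoh]
D Medial Vowel Deletion: [wiphukoh] → [wphkoh]

[wphkoh]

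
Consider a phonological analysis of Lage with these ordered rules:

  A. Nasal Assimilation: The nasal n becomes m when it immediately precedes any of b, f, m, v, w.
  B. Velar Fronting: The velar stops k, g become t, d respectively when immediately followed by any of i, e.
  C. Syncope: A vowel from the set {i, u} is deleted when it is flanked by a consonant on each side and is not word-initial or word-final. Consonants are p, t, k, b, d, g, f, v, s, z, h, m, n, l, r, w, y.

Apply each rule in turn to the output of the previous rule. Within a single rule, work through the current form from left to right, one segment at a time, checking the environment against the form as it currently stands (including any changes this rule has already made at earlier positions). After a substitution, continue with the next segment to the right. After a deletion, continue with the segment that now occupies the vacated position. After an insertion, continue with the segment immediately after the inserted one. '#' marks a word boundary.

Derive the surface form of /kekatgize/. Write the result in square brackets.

[tekatdze]

A Nasal Assimilation: no change — [kekatgize]
B Velar Fronting: [kekatgize] → [tekatdize]
C Syncope: [tekatdize] → [tekatdze]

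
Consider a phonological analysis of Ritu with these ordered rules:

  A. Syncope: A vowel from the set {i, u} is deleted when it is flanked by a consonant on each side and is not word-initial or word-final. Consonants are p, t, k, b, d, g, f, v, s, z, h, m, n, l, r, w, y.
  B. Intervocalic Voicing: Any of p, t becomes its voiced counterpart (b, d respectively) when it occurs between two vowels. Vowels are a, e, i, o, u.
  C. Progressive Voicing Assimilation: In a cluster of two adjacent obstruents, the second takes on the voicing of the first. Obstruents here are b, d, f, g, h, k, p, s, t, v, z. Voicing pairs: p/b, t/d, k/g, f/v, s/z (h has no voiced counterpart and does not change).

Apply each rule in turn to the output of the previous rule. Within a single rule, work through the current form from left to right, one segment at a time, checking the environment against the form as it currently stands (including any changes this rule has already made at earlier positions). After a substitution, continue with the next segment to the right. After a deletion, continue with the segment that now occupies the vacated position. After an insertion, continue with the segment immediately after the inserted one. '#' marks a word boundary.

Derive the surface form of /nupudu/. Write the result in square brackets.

A Syncope: [nupudu] → [npdu]
B Intervocalic Voicing: no change — [npdu]
C Progressive Voicing Assimilation: [npdu] → [nptu]

[nptu]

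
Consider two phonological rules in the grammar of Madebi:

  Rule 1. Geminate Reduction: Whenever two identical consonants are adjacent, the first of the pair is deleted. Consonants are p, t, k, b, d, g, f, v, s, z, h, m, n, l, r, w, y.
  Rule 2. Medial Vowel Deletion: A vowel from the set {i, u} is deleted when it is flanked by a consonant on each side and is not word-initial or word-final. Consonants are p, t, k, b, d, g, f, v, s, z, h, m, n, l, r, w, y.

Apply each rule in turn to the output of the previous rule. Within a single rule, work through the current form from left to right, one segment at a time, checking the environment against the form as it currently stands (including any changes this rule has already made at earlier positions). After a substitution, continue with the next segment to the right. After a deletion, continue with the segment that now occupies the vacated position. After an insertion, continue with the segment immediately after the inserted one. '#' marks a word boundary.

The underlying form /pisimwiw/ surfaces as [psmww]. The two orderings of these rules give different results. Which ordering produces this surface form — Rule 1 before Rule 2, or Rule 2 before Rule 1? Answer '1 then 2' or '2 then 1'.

1 then 2

Order 1 then 2:
  1 Geminate Reduction: no change — [pisimwiw]
  2 Medial Vowel Deletion: [pisimwiw] → [psmww]
  result: [psmww]
Order 2 then 1:
  2 Medial Vowel Deletion: [pisimwiw] → [psmww]
  1 Geminate Reduction: [psmww] → [psmw]
  result: [psmw]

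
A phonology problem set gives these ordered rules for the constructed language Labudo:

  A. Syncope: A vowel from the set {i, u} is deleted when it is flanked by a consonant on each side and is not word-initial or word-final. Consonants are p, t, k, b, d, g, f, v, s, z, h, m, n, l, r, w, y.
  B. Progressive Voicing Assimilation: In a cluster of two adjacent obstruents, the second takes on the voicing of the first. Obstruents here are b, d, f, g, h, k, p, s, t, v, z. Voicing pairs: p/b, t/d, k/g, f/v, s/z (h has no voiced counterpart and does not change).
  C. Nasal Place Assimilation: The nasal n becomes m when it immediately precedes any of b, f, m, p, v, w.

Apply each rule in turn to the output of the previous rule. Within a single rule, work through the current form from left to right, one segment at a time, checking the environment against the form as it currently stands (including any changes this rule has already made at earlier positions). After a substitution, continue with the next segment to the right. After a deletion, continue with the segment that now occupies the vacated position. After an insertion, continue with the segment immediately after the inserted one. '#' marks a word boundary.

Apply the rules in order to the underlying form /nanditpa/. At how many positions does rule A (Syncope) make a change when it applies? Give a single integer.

1

A Syncope: [nanditpa] → [nandtpa]
B Progressive Voicing Assimilation: [nandtpa] → [nanddba]
C Nasal Place Assimilation: no change — [nanddba]
Rule A changed 1 position(s).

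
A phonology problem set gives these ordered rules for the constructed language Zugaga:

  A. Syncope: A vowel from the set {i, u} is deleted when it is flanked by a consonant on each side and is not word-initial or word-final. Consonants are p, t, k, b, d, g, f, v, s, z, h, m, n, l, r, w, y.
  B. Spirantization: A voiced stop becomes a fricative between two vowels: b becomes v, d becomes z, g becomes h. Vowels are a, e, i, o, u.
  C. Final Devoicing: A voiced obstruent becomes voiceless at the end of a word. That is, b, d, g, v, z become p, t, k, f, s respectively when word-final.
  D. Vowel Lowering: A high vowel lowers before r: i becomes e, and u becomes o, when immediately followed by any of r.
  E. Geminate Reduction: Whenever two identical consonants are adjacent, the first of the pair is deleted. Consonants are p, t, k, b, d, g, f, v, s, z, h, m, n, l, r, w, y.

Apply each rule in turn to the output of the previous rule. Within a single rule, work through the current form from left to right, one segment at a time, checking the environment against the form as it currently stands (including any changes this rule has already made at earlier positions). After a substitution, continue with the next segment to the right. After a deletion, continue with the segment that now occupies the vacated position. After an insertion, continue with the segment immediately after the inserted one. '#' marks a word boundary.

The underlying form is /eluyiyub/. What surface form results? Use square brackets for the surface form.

[elyp]

A Syncope: [eluyiyub] → [elyyb]
B Spirantization: no change — [elyyb]
C Final Devoicing: [elyyb] → [elyyp]
D Vowel Lowering: no change — [elyyp]
E Geminate Reduction: [elyyp] → [elyp]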